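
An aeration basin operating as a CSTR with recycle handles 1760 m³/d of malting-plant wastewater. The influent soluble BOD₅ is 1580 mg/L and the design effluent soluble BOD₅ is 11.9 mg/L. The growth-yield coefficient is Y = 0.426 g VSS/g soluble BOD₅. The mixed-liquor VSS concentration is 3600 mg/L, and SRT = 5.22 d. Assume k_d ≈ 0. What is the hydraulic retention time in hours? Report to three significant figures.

V·X = Y·Q·ΔS·θ_c gives V = 0.426 × 1760 × (1580 − 11.9) × 5.22 / 3600 = 1705 m³.
Hydraulic retention time τ = V/Q = 1705 / 1760 = 0.9686 d = 23.25 h.

τ ≈ 23.2 h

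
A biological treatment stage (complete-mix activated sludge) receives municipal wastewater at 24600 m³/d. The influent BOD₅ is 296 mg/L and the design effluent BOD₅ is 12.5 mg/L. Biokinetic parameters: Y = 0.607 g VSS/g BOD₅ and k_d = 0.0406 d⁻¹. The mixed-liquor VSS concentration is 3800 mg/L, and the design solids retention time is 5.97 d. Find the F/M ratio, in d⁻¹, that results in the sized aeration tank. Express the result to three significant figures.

Steady-state biomass mass balance: V·X·(1 + k_d·θ_c) = Y·Q·(S₀ − S)·θ_c, so V = 0.607 × 24600 × (296 − 12.5) × 5.97 / [3800 × (1 + 0.0406 × 5.97)] = 2.53×10^7 / 4721 = 5353 m³.
Food-to-microorganism ratio F/M = Q S₀ / (V X) = 24600 × 296 / (5353 × 3800) = 0.3580 d⁻¹.

F/M ≈ 0.358 d⁻¹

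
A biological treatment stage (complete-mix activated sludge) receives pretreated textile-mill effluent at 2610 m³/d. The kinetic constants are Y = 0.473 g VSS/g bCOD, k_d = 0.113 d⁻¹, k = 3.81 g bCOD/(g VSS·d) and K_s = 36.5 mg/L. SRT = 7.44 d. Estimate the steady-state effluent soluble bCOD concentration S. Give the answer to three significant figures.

From the Monod/SRT balance for a CMAS, S = K_s·(1+k_d θ_c)/[θ_c·(Y k − k_d) − 1] = 36.5 × (1 + 0.113 × 7.44) / [7.44 × (0.473 × 3.81 − 0.113) − 1] = 67.19 / 11.57 = 5.808 mg/L.

S ≈ 5.81 mg/L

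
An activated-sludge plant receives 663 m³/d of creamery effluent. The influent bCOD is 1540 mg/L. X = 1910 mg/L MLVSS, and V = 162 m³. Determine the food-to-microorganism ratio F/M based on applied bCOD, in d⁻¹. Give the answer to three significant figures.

Food-to-microorganism ratio F/M = Q S₀ / (V X) = 663 × 1540 / (162.0 × 1910) = 3.300 d⁻¹.

F/M ≈ 3.30 d⁻¹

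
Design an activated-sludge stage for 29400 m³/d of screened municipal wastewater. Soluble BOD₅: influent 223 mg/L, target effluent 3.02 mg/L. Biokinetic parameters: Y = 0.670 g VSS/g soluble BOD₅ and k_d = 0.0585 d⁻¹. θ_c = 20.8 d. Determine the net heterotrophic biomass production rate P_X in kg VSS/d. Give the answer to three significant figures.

Y_obs = Y / (1 + k_d θ_c) = 0.670 / (1 + 0.0585 × 20.8) = 0.670 / 2.217 = 0.3022.
Mass of soluble BOD₅ removed per day: Q(S₀ − S) = 29400 × 220.0 g/m³ = 6467 kg/d.
P_X = Y_obs · Q(S₀ − S) = 0.3022 × 6467 = 1955 kg VSS/d.

P_X ≈ 1950 kg VSS/d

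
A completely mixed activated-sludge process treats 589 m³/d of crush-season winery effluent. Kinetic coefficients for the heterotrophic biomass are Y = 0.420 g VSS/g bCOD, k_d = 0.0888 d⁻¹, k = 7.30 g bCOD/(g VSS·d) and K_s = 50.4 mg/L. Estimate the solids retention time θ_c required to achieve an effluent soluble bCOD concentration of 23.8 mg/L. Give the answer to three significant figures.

At the target effluent, Y k S/(K_s+S) = 0.420×7.30×23.8/74.20 = 0.9834 d⁻¹.
1/θ_c = 0.9834 − 0.0888 = 0.8946 d⁻¹, so θ_c = 1.118 d.

θ_c ≈ 1.12 d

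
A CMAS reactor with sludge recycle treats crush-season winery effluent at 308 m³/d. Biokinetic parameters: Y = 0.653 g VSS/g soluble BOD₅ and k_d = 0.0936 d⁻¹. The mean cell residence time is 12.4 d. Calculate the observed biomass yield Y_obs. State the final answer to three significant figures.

Y_obs ≈ 0.302 g VSS/g soluble BOD₅

Y_obs = Y / (1 + k_d θ_c) = 0.653 / (1 + 0.0936 × 12.4) = 0.653 / 2.161 = 0.3022.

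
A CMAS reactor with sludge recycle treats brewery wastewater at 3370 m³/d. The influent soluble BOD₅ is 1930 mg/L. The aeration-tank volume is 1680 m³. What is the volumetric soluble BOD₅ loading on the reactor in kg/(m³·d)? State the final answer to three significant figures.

Volumetric loading L_v = Q·S₀ / V = 3370 × 1930 g/m³ / 1680 m³ = 3871 g/(m³·d) = 3.871 kg soluble BOD₅/(m³·d).

L_v ≈ 3.87 kg soluble BOD₅/(m³·d)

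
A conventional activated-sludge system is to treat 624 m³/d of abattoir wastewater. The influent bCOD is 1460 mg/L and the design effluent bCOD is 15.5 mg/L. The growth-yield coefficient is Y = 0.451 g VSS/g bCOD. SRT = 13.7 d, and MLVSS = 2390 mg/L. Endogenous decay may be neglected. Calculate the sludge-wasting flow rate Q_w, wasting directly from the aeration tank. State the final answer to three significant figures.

Biomass mass balance (decay neglected): V·X = Y·Q·(S₀ − S)·θ_c, so V = 0.451 × 624 × (1460 − 15.5) × 13.7 / 2390 = 2330 m³.
For wasting at MLVSS concentration, Q_w = V/θ_c = 2330/13.7 = 170.1 m³/d.

Q_w ≈ 170 m³/d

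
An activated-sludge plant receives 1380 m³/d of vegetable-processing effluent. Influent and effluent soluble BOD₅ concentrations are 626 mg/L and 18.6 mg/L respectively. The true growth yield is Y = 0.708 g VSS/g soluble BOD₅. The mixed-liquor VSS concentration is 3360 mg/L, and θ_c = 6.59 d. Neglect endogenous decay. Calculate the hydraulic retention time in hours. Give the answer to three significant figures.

τ ≈ 20.2 h

With k_d = 0 the design equation reduces to V = Y Q (S₀−S) θ_c / X = 0.708 × 1380 × (626 − 18.6) × 6.59 / 3360 = 1164 m³.
Hydraulic retention time τ = V/Q = 1164 / 1380 = 0.8434 d = 20.24 h.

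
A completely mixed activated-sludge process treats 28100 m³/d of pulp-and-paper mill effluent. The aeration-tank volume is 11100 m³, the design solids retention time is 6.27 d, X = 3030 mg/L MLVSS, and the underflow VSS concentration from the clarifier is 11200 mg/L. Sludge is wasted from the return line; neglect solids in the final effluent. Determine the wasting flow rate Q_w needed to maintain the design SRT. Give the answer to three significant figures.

Q_w ≈ 479 m³/d

Q_w = (V·X)/(θ_c X_r) = 11100 × 3030 / (6.27 × 11200) = 478.9 m³/d.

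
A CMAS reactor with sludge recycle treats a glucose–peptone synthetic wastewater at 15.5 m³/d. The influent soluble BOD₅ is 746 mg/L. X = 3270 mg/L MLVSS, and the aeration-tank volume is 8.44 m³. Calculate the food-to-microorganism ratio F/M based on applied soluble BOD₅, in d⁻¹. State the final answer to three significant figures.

F/M ≈ 0.419 d⁻¹

F/M = Q·S₀ / (V·X) = 15.5 × 746 / (8.440 × 3270) = 0.4190 g soluble BOD₅·(g VSS·d)⁻¹.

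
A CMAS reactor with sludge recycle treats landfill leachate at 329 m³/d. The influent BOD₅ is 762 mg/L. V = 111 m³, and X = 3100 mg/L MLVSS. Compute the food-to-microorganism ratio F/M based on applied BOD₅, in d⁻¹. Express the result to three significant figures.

F/M ≈ 0.729 d⁻¹

F/M = applied load / biomass = Q·S₀/(V·X) = 329 × 762 / (111.0 × 3100) = 0.7286 d⁻¹.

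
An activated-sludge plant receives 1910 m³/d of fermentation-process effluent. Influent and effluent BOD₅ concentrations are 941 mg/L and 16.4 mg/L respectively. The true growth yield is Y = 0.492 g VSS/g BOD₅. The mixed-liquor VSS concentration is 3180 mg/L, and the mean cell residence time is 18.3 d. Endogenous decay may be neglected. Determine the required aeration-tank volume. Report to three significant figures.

With k_d = 0 the design equation reduces to V = Y Q (S₀−S) θ_c / X = 0.492 × 1910 × (941 − 16.4) × 18.3 / 3180 = 5000 m³.

V ≈ 5000 m³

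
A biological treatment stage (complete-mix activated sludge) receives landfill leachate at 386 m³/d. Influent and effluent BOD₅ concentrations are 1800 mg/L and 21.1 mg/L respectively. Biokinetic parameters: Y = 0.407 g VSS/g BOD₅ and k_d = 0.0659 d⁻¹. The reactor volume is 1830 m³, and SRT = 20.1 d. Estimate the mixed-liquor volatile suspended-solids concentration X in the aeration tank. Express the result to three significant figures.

X = Y·Q·ΔS·θ_c / [V·(1 + k_d θ_c)] = 0.407 × 386 × (1800 − 21.1) × 20.1 / [1830 × (1 + 0.0659 × 20.1)] = 1320 mg/L.

X ≈ 1320 mg/L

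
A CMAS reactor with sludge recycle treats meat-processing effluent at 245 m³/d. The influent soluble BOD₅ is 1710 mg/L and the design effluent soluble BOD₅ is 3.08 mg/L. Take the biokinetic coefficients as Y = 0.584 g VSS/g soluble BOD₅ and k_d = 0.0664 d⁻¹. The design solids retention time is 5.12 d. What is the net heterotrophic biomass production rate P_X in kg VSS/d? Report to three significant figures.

Y_obs = Y / (1 + k_d θ_c) = 0.584 / (1 + 0.0664 × 5.12) = 0.584 / 1.340 = 0.4358.
Mass of soluble BOD₅ removed per day: Q(S₀ − S) = 245 × 1707 g/m³ = 418.2 kg/d.
P_X = Y_obs · Q(S₀ − S) = 0.4358 × 418.2 = 182.3 kg VSS/d.

P_X ≈ 182 kg VSS/d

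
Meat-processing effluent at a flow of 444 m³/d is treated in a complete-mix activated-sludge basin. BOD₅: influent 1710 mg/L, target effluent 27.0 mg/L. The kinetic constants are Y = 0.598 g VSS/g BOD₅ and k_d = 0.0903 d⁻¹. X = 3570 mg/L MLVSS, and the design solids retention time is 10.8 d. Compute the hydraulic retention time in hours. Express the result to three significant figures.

From the SRT design equation V = Y Q (S₀−S) θ_c / [X (1 + k_d θ_c)] = 0.598 × 444 × (1710 − 27.0) × 10.8 / [3570 × (1 + 0.0903 × 10.8)] = 4.83×10^6 / 7052 = 684.4 m³.
HRT = V/Q = 684.4 m³ / 444 m³·d⁻¹ = 1.541 d × 24 = 36.99 h.

τ ≈ 37.0 h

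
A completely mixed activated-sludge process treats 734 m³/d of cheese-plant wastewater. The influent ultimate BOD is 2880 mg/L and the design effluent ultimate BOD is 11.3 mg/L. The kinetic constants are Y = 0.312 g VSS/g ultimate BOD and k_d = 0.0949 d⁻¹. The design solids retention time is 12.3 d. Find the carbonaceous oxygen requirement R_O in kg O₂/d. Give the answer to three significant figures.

R_O ≈ 1680 kg O₂/d

Correct the yield for decay: Y_obs = Y/(1 + k_d θ_c) = 0.312 / (1 + 0.0949 × 12.3) = 0.312 / 2.167 = 0.1440.
ΔS = 2880 − 11.3 = 2869 mg/L, so the substrate removal rate is 734 × 2869/1000 = 2106 kg ultimate BOD/d.
P_X = Y_obs·Q·(S₀ − S) = 0.1440 × 2106 = 303.1 kg VSS/d.
R_O = Q·ΔS − 1.42 P_X = 2106 − 430.4 = 1675 kg O₂/d.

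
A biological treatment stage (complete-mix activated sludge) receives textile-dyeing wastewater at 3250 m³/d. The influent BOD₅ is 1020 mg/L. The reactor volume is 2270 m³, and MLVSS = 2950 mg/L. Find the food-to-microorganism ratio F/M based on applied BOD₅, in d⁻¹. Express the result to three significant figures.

F/M = applied load / biomass = Q·S₀/(V·X) = 3250 × 1020 / (2270 × 2950) = 0.4950 d⁻¹.

F/M ≈ 0.495 d⁻¹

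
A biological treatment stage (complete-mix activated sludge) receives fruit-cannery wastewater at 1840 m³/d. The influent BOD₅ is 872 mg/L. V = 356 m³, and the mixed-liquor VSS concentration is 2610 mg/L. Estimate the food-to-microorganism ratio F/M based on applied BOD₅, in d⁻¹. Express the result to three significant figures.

F/M ≈ 1.73 d⁻¹

F/M = Q·S₀ / (V·X) = 1840 × 872 / (356.0 × 2610) = 1.727 g BOD₅·(g VSS·d)⁻¹.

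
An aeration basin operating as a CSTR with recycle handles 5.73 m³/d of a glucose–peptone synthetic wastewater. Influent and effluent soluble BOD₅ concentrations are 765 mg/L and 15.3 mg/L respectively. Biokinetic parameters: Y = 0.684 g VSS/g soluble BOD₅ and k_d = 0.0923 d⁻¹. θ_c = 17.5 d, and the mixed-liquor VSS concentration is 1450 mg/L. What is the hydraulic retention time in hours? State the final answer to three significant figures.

τ ≈ 56.8 h

From the SRT design equation V = Y Q (S₀−S) θ_c / [X (1 + k_d θ_c)] = 0.684 × 5.73 × (765 − 15.3) × 17.5 / [1450 × (1 + 0.0923 × 17.5)] = 5.14×10^4 / 3792 = 13.56 m³.
τ = V/Q = 13.56/5.73 = 2.366 d, or 56.80 h.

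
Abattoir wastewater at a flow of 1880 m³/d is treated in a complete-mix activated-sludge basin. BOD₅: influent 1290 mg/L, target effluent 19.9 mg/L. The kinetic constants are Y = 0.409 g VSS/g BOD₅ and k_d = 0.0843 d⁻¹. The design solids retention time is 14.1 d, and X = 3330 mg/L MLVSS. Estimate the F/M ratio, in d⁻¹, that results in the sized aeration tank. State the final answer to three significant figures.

F/M ≈ 0.385 d⁻¹

Rearranging the biomass balance for a CMAS with decay, V = Y·Q·ΔS·θ_c / [X·(1+k_d θ_c)] = 0.409 × 1880 × (1290 − 19.9) × 14.1 / [3330 × (1 + 0.0843 × 14.1)] = 1.38×10^7 / 7288 = 1889 m³.
F/M = applied load / biomass = Q·S₀/(V·X) = 1880 × 1290 / (1889 × 3330) = 0.3855 d⁻¹.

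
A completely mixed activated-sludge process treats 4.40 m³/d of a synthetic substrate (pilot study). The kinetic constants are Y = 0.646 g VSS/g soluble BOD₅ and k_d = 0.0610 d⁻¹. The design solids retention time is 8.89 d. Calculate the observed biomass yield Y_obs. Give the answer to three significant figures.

Observed yield with endogenous decay: Y_obs = Y / (1 + k_d·θ_c) = 0.646 / (1 + 0.0610 × 8.89) = 0.646 / 1.542 = 0.4189 g VSS/g soluble BOD₅.

Y_obs ≈ 0.419 g VSS/g soluble BOD₅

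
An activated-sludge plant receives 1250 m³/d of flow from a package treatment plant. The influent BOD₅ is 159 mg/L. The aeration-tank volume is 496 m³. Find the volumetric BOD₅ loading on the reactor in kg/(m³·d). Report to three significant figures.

L_v ≈ 0.401 kg BOD₅/(m³·d)

Applied BOD₅ load per unit volume = Q·S₀/V = (1250 × 159/1000)/496.0 = 0.4007 kg BOD₅·m⁻³·d⁻¹.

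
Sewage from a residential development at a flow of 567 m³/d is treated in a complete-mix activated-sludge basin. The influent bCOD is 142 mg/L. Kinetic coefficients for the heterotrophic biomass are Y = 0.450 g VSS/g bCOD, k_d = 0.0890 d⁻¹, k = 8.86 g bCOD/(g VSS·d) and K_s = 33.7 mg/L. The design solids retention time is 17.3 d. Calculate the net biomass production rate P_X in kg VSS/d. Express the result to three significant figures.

P_X ≈ 14.1 kg VSS/d

For a completely mixed reactor with recycle the Lawrence–McCarty relation gives S = K_s·(1 + k_d·θ_c) / [θ_c·(Y·k − k_d) − 1] = 33.7 × (1 + 0.0890 × 17.3) / [17.3 × (0.450 × 8.86 − 0.0890) − 1] = 85.59 / 66.44 = 1.288 mg/L.
The observed yield is Y_obs = Y/(1 + k_d·θ_c) = 0.450 / (1 + 0.0890 × 17.3) = 0.450 / 2.540 = 0.1772 g VSS per g bCOD removed.
Substrate removed = Q·(S₀ − S) = 567 m³/d × (142 − 1.29) g/m³ = 7.98×10^4 g/d = 79.78 kg/d.
So the net sludge growth is P_X = 0.1772 × 79.78 = 14.14 kg VSS/d.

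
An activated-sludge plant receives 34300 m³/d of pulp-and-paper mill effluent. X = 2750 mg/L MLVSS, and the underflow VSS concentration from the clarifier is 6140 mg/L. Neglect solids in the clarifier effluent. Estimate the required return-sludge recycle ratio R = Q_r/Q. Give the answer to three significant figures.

R = Q_r/Q = X/(X_r − X) = 2750 / (6140 − 2750) = 0.8112.

R ≈ 0.811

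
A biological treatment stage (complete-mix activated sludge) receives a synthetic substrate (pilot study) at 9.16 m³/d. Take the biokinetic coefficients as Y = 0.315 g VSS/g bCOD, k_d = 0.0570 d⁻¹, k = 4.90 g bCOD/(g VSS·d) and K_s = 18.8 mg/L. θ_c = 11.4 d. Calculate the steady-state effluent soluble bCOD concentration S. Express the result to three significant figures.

Effluent substrate depends only on kinetics and SRT: S = K_s(1 + k_d θ_c) / [θ_c(Yk − k_d) − 1] = 18.8 × (1 + 0.0570 × 11.4) / [11.4 × (0.315 × 4.90 − 0.0570) − 1] = 31.02 / 15.95 = 1.945 mg/L.

S ≈ 1.95 mg/L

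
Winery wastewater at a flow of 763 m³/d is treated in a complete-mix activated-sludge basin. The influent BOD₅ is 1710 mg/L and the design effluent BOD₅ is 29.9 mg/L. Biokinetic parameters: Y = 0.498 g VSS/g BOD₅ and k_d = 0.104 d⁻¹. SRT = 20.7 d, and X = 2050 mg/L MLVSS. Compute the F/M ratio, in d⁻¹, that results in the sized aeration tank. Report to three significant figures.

F/M ≈ 0.311 d⁻¹

Steady-state biomass mass balance: V·X·(1 + k_d·θ_c) = Y·Q·(S₀ − S)·θ_c, so V = 0.498 × 763 × (1710 − 29.9) × 20.7 / [2050 × (1 + 0.104 × 20.7)] = 1.32×10^7 / 6463 = 2045 m³.
F/M = Q·S₀ / (V·X) = 763 × 1710 / (2045 × 2050) = 0.3113 g BOD₅·(g VSS·d)⁻¹.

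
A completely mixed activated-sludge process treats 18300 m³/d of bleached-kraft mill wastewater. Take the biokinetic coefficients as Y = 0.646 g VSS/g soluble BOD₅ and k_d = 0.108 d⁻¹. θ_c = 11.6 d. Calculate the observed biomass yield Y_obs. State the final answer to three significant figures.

Y_obs ≈ 0.287 g VSS/g soluble BOD₅

The observed yield is Y_obs = Y/(1 + k_d·θ_c) = 0.646 / (1 + 0.108 × 11.6) = 0.646 / 2.253 = 0.2868 g VSS per g soluble BOD₅ removed.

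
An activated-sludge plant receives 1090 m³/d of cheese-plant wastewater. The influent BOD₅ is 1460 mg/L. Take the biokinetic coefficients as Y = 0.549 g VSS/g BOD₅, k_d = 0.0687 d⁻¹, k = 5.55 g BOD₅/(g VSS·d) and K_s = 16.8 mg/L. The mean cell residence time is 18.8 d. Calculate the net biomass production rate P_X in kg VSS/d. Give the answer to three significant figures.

Effluent substrate depends only on kinetics and SRT: S = K_s(1 + k_d θ_c) / [θ_c(Yk − k_d) − 1] = 16.8 × (1 + 0.0687 × 18.8) / [18.8 × (0.549 × 5.55 − 0.0687) − 1] = 38.50 / 54.99 = 0.7001 mg/L.
The observed yield is Y_obs = Y/(1 + k_d·θ_c) = 0.549 / (1 + 0.0687 × 18.8) = 0.549 / 2.292 = 0.2396 g VSS per g BOD₅ removed.
Mass of BOD₅ removed per day: Q(S₀ − S) = 1090 × 1459 g/m³ = 1591 kg/d.
Biomass produced: P_X = Y_obs·Q·ΔS = 0.2396 × 1591 ≈ 381.1 kg VSS/d.

P_X ≈ 381 kg VSS/d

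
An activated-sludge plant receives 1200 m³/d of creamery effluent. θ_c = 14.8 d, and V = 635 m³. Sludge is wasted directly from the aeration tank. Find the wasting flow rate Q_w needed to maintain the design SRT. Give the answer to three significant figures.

Wasting from the aeration tank: Q_w = V / θ_c = 635.0 / 14.8 = 42.91 m³/d.

Q_w ≈ 42.9 m³/d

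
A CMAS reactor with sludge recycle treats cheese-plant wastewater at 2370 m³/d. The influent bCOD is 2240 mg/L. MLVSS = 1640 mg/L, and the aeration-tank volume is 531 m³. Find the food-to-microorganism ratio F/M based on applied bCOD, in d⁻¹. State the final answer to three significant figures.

F/M ≈ 6.10 d⁻¹

F/M = applied load / biomass = Q·S₀/(V·X) = 2370 × 2240 / (531.0 × 1640) = 6.096 d⁻¹.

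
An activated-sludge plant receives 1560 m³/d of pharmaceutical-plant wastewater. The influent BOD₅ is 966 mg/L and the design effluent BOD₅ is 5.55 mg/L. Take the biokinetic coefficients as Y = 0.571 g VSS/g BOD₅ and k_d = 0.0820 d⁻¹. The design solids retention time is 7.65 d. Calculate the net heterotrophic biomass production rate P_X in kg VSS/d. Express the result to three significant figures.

Correct the yield for decay: Y_obs = Y/(1 + k_d θ_c) = 0.571 / (1 + 0.0820 × 7.65) = 0.571 / 1.627 = 0.3509.
Mass of BOD₅ removed per day: Q(S₀ − S) = 1560 × 960.5 g/m³ = 1498 kg/d.
P_X = Y_obs · Q(S₀ − S) = 0.3509 × 1498 = 525.7 kg VSS/d.

P_X ≈ 526 kg VSS/d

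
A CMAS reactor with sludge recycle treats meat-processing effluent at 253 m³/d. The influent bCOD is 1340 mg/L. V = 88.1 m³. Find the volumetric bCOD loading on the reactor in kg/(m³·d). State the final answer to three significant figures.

Volumetric loading L_v = Q·S₀ / V = 253 × 1340 g/m³ / 88.10 m³ = 3848 g/(m³·d) = 3.848 kg bCOD/(m³·d).

L_v ≈ 3.85 kg bCOD/(m³·d)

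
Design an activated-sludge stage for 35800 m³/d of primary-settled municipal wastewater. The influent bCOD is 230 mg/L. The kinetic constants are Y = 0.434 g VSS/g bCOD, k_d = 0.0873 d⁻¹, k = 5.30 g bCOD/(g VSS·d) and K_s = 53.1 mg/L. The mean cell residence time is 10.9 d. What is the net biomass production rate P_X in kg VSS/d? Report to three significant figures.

P_X ≈ 1800 kg VSS/d

For a completely mixed reactor with recycle the Lawrence–McCarty relation gives S = K_s·(1 + k_d·θ_c) / [θ_c·(Y·k − k_d) − 1] = 53.1 × (1 + 0.0873 × 10.9) / [10.9 × (0.434 × 5.30 − 0.0873) − 1] = 103.6 / 23.12 = 4.482 mg/L.
Observed yield with endogenous decay: Y_obs = Y / (1 + k_d·θ_c) = 0.434 / (1 + 0.0873 × 10.9) = 0.434 / 1.952 = 0.2224 g VSS/g bCOD.
ΔS = 230 − 4.48 = 225.5 mg/L, so the substrate removal rate is 35800 × 225.5/1000 = 8074 kg bCOD/d.
So the net sludge growth is P_X = 0.2224 × 8074 = 1795 kg VSS/d.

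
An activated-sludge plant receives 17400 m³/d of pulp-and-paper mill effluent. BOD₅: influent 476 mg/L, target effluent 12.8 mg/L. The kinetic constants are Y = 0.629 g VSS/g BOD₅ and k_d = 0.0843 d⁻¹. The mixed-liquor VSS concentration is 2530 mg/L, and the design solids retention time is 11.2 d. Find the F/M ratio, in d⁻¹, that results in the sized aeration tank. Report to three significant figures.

F/M ≈ 0.284 d⁻¹

Rearranging the biomass balance for a CMAS with decay, V = Y·Q·ΔS·θ_c / [X·(1+k_d θ_c)] = 0.629 × 17400 × (476 − 12.8) × 11.2 / [2530 × (1 + 0.0843 × 11.2)] = 5.68×10^7 / 4919 = 11543 m³.
F/M = applied load / biomass = Q·S₀/(V·X) = 17400 × 476 / (11543 × 2530) = 0.2836 d⁻¹.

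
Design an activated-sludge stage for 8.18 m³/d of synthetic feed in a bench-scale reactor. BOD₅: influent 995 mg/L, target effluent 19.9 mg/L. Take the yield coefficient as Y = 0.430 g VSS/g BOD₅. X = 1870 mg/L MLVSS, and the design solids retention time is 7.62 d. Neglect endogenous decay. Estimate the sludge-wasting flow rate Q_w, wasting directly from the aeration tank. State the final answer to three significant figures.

Q_w ≈ 1.83 m³/d

V·X = Y·Q·ΔS·θ_c gives V = 0.430 × 8.18 × (995 − 19.9) × 7.62 / 1870 = 13.98 m³.
For wasting at MLVSS concentration, Q_w = V/θ_c = 13.98/7.62 = 1.834 m³/d.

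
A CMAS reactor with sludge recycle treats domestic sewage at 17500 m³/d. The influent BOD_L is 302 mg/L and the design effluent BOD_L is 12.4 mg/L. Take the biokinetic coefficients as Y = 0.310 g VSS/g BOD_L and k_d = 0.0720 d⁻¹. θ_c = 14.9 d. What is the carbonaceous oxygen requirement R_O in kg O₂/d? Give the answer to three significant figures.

Observed yield with endogenous decay: Y_obs = Y / (1 + k_d·θ_c) = 0.310 / (1 + 0.0720 × 14.9) = 0.310 / 2.073 = 0.1496 g VSS/g BOD_L.
ΔS = 302 − 12.4 = 289.6 mg/L, so the substrate removal rate is 17500 × 289.6/1000 = 5068 kg BOD_L/d.
Net sludge production P_X = 0.1496 × 5068 = 758.0 kg VSS/d.
Carbonaceous O₂ demand = substrate oxidised − cell-mass equivalent = 5068 − 1.42 × 758.0 = 3992 kg O₂/d.

R_O ≈ 3990 kg O₂/d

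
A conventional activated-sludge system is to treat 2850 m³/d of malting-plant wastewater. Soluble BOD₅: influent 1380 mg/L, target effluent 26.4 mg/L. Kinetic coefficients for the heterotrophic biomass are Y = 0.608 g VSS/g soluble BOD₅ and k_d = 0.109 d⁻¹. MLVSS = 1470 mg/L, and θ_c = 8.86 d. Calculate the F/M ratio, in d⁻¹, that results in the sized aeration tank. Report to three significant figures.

F/M ≈ 0.372 d⁻¹

Steady-state biomass mass balance: V·X·(1 + k_d·θ_c) = Y·Q·(S₀ − S)·θ_c, so V = 0.608 × 2850 × (1380 − 26.4) × 8.86 / [1470 × (1 + 0.109 × 8.86)] = 2.08×10^7 / 2890 = 7192 m³.
Food-to-microorganism ratio F/M = Q S₀ / (V X) = 2850 × 1380 / (7192 × 1470) = 0.3720 d⁻¹.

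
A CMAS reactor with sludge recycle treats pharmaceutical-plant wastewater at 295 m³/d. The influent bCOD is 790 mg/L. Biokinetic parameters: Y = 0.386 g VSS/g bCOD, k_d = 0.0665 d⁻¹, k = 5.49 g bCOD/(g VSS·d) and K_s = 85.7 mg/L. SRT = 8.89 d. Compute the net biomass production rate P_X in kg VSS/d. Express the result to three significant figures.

P_X ≈ 56.0 kg VSS/d

For a completely mixed reactor with recycle the Lawrence–McCarty relation gives S = K_s·(1 + k_d·θ_c) / [θ_c·(Y·k − k_d) − 1] = 85.7 × (1 + 0.0665 × 8.89) / [8.89 × (0.386 × 5.49 − 0.0665) − 1] = 136.4 / 17.25 = 7.906 mg/L.
The observed yield is Y_obs = Y/(1 + k_d·θ_c) = 0.386 / (1 + 0.0665 × 8.89) = 0.386 / 1.591 = 0.2426 g VSS per g bCOD removed.
Mass of bCOD removed per day: Q(S₀ − S) = 295 × 782.1 g/m³ = 230.7 kg/d.
Biomass produced: P_X = Y_obs·Q·ΔS = 0.2426 × 230.7 ≈ 55.97 kg VSS/d.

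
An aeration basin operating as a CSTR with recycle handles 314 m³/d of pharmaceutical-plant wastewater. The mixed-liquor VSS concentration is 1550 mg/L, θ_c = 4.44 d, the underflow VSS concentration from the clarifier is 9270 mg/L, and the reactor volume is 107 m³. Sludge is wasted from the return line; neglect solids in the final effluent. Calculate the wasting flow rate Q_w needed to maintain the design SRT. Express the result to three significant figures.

Q_w ≈ 4.03 m³/d

Wasting from the return line (neglecting effluent solids): Q_w = V·X / (θ_c·X_r) = 107.0 × 1550 / (4.44 × 9270) = 4.030 m³/d.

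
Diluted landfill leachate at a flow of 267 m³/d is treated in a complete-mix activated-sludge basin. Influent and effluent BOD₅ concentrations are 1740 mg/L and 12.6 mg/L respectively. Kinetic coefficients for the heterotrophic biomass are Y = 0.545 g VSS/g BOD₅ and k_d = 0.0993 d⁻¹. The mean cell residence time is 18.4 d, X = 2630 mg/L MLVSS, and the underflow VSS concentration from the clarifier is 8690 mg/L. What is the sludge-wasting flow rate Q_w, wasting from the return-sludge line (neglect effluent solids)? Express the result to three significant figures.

Q_w ≈ 10.2 m³/d

Rearranging the biomass balance for a CMAS with decay, V = Y·Q·ΔS·θ_c / [X·(1+k_d θ_c)] = 0.545 × 267 × (1740 − 12.6) × 18.4 / [2630 × (1 + 0.0993 × 18.4)] = 4.63×10^6 / 7435 = 622.0 m³.
Q_w = (V·X)/(θ_c X_r) = 622.0 × 2630 / (18.4 × 8690) = 10.23 m³/d.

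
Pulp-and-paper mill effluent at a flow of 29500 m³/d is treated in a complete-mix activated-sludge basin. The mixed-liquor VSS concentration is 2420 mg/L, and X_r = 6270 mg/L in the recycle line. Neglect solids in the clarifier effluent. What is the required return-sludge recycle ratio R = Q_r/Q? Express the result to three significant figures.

Mass balance around the secondary clarifier (neglecting effluent solids): R = X / (X_r − X) = 2420 / (6270 − 2420) = 0.6286.

R ≈ 0.629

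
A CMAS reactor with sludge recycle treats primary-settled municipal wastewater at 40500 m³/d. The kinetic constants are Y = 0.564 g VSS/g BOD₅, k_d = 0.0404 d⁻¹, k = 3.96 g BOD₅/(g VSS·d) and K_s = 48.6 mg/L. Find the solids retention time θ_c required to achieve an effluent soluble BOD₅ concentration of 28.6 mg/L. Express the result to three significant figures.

θ_c ≈ 1.27 d

At the target effluent, Y k S/(K_s+S) = 0.564×3.96×28.6/77.20 = 0.8274 d⁻¹.
1/θ_c = 0.8274 − 0.0404 = 0.7870 d⁻¹, so θ_c = 1.271 d.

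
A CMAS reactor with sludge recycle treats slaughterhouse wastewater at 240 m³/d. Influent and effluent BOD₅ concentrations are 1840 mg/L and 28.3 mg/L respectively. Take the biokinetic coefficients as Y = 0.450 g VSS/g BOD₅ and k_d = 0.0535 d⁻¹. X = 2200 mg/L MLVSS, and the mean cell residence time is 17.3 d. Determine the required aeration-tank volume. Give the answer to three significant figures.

Rearranging the biomass balance for a CMAS with decay, V = Y·Q·ΔS·θ_c / [X·(1+k_d θ_c)] = 0.450 × 240 × (1840 − 28.3) × 17.3 / [2200 × (1 + 0.0535 × 17.3)] = 3.38×10^6 / 4236 = 799.1 m³.

V ≈ 799 m³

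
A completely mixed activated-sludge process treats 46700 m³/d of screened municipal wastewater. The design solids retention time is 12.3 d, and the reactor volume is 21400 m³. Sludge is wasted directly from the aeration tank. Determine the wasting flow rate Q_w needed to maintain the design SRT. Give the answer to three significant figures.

With mixed-liquor wasting, θ_c = V/Q_w, so Q_w = V/θ_c = 21400/12.3 = 1740 m³/d.

Q_w ≈ 1740 m³/d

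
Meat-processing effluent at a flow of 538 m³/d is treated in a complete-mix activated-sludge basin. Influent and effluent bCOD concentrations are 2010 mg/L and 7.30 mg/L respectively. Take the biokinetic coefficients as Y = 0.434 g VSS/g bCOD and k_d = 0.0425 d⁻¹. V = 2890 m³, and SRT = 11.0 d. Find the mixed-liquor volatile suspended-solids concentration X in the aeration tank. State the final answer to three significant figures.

From V·X·(1 + k_d·θ_c) = Y·Q·(S₀ − S)·θ_c: X = 0.434 × 538 × (2010 − 7.30) × 11.0 / [2890 × (1 + 0.0425 × 11.0)] = 1213 mg/L.

X ≈ 1210 mg/L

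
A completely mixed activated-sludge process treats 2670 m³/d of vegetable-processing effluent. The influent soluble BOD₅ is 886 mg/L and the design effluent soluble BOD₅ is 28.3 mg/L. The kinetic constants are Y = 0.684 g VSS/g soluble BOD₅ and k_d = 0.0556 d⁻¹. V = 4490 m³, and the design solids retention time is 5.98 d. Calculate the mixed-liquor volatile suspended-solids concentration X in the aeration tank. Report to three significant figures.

X ≈ 1570 mg/L

Solving the biomass balance for X: X = Y Q (S₀−S) θ_c / [V (1+k_d θ_c)] = 0.684 × 2670 × (886 − 28.3) × 5.98 / [4490 × (1 + 0.0556 × 5.98)] = 1566 mg/L.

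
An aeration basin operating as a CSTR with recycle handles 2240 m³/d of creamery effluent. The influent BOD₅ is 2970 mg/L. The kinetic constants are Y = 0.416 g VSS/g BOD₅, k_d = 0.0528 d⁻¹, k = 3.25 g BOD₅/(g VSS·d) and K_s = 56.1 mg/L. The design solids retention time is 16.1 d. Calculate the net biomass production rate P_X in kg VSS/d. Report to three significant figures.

P_X ≈ 1490 kg VSS/d

Effluent substrate depends only on kinetics and SRT: S = K_s(1 + k_d θ_c) / [θ_c(Yk − k_d) − 1] = 56.1 × (1 + 0.0528 × 16.1) / [16.1 × (0.416 × 3.25 − 0.0528) − 1] = 103.8 / 19.92 = 5.211 mg/L.
The observed yield is Y_obs = Y/(1 + k_d·θ_c) = 0.416 / (1 + 0.0528 × 16.1) = 0.416 / 1.850 = 0.2249 g VSS per g BOD₅ removed.
Mass of BOD₅ removed per day: Q(S₀ − S) = 2240 × 2965 g/m³ = 6641 kg/d.
Net biomass production P_X = Y_obs × Q·(S₀ − S) = 0.2249 × 6641 = 1493 kg VSS/d.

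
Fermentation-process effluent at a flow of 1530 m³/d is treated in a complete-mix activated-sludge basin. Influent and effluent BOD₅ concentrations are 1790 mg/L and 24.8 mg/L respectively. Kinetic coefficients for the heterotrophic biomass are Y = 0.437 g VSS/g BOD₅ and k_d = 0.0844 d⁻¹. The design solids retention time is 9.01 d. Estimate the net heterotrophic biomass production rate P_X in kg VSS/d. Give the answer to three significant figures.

Observed yield with endogenous decay: Y_obs = Y / (1 + k_d·θ_c) = 0.437 / (1 + 0.0844 × 9.01) = 0.437 / 1.760 = 0.2482 g VSS/g BOD₅.
Substrate removed = Q·(S₀ − S) = 1530 m³/d × (1790 − 24.8) g/m³ = 2.7×10^6 g/d = 2701 kg/d.
Biomass produced: P_X = Y_obs·Q·ΔS = 0.2482 × 2701 ≈ 670.4 kg VSS/d.

P_X ≈ 670 kg VSS/d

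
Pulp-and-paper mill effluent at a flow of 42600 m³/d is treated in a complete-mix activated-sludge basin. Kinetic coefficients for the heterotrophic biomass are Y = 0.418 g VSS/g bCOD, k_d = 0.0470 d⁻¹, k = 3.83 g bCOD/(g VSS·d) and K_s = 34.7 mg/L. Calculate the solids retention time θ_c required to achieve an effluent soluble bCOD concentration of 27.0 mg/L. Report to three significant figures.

Specific growth rate at S = 27.0 mg/L: μ = YkS/(K_s+S) = 0.418·3.83·27.0/(34.7+27.0) = 0.7006 d⁻¹.
1/θ_c = 0.7006 − 0.0470 = 0.6536 d⁻¹, so θ_c = 1.530 d.

θ_c ≈ 1.53 d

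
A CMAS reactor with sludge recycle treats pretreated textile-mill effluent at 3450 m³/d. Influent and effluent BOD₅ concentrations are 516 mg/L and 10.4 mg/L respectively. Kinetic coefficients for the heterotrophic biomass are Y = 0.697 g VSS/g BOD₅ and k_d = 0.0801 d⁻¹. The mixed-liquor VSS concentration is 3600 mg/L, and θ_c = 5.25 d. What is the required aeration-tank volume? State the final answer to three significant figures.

V ≈ 1250 m³

From the SRT design equation V = Y Q (S₀−S) θ_c / [X (1 + k_d θ_c)] = 0.697 × 3450 × (516 − 10.4) × 5.25 / [3600 × (1 + 0.0801 × 5.25)] = 6.38×10^6 / 5114 = 1248 m³.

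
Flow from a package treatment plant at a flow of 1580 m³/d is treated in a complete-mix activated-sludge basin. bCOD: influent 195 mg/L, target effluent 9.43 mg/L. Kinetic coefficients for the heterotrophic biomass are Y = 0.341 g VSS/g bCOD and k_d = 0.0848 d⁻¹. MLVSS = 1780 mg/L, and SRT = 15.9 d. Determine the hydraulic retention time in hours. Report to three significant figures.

τ ≈ 5.78 h

From the SRT design equation V = Y Q (S₀−S) θ_c / [X (1 + k_d θ_c)] = 0.341 × 1580 × (195 − 9.43) × 15.9 / [1780 × (1 + 0.0848 × 15.9)] = 1.59×10^6 / 4180 = 380.3 m³.
Hydraulic retention time τ = V/Q = 380.3 / 1580 = 0.2407 d = 5.777 h.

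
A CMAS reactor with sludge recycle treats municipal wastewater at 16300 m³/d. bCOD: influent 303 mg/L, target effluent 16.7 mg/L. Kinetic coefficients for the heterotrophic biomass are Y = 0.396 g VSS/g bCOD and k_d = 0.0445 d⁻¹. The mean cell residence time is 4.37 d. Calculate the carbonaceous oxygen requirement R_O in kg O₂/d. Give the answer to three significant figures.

R_O ≈ 2470 kg O₂/d

Observed yield with endogenous decay: Y_obs = Y / (1 + k_d·θ_c) = 0.396 / (1 + 0.0445 × 4.37) = 0.396 / 1.194 = 0.3315 g VSS/g bCOD.
Mass of bCOD removed per day: Q(S₀ − S) = 16300 × 286.3 g/m³ = 4667 kg/d.
Biomass synthesised: P_X = Y_obs × 4667 = 1547 kg VSS/d.
Carbonaceous O₂ demand = substrate oxidised − cell-mass equivalent = 4667 − 1.42 × 1547 = 2470 kg O₂/d.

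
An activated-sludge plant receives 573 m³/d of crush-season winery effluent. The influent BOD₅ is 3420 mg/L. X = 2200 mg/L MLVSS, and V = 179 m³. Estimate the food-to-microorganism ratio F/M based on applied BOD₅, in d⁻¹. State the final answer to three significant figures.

F/M = Q·S₀ / (V·X) = 573 × 3420 / (179.0 × 2200) = 4.976 g BOD₅·(g VSS·d)⁻¹.

F/M ≈ 4.98 d⁻¹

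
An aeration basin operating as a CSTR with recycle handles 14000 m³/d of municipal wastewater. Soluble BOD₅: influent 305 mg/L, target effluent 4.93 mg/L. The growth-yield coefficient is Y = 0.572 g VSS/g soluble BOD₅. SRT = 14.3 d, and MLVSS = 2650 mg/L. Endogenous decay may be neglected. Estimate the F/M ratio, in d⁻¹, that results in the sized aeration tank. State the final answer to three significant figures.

With k_d = 0 the design equation reduces to V = Y Q (S₀−S) θ_c / X = 0.572 × 14000 × (305 − 4.93) × 14.3 / 2650 = 12967 m³.
F/M = Q·S₀ / (V·X) = 14000 × 305 / (12967 × 2650) = 0.1243 g soluble BOD₅·(g VSS·d)⁻¹.

F/M ≈ 0.124 d⁻¹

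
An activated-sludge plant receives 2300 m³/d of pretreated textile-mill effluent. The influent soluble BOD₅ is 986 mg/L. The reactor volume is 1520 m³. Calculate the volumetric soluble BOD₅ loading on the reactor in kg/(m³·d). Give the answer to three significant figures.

Volumetric loading L_v = Q·S₀ / V = 2300 × 986 g/m³ / 1520 m³ = 1492 g/(m³·d) = 1.492 kg soluble BOD₅/(m³·d).

L_v ≈ 1.49 kg soluble BOD₅/(m³·d)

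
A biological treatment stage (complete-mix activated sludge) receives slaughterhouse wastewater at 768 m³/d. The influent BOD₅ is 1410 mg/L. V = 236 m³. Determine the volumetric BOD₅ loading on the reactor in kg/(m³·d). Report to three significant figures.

Applied BOD₅ load per unit volume = Q·S₀/V = (768 × 1410/1000)/236.0 = 4.588 kg BOD₅·m⁻³·d⁻¹.

L_v ≈ 4.59 kg BOD₅/(m³·d)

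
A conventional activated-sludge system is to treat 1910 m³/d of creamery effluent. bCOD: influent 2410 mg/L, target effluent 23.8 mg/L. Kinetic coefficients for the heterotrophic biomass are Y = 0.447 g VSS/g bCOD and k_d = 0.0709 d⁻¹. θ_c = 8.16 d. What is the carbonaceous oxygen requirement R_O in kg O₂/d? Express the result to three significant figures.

Observed yield with endogenous decay: Y_obs = Y / (1 + k_d·θ_c) = 0.447 / (1 + 0.0709 × 8.16) = 0.447 / 1.579 = 0.2832 g VSS/g bCOD.
Substrate removed = Q·(S₀ − S) = 1910 m³/d × (2410 − 23.8) g/m³ = 4.56×10^6 g/d = 4558 kg/d.
Net sludge production P_X = 0.2832 × 4558 = 1291 kg VSS/d.
Carbonaceous O₂ demand = substrate oxidised − cell-mass equivalent = 4558 − 1.42 × 1291 = 2725 kg O₂/d.

R_O ≈ 2720 kg O₂/d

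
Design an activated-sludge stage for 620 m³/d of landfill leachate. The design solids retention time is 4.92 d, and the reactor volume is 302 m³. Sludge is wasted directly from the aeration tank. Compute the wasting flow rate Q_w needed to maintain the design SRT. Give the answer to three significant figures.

With mixed-liquor wasting, θ_c = V/Q_w, so Q_w = V/θ_c = 302.0/4.92 = 61.38 m³/d.

Q_w ≈ 61.4 m³/d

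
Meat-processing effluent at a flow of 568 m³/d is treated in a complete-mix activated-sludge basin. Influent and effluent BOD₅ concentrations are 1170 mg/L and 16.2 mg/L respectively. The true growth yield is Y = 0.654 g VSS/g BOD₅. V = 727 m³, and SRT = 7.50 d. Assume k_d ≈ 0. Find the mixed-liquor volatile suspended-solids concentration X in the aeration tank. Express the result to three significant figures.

Without decay, X = Y Q (S₀−S) θ_c / V = 0.654 × 568 × (1170 − 16.2) × 7.50 / 727 = 4422 mg/L.

X ≈ 4420 mg/L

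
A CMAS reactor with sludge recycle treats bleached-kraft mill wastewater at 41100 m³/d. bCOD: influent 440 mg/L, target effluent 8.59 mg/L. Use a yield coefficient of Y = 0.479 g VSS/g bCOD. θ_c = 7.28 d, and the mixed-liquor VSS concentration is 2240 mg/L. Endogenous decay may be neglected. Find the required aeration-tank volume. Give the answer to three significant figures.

V·X = Y·Q·ΔS·θ_c gives V = 0.479 × 41100 × (440 − 8.59) × 7.28 / 2240 = 27603 m³.

V ≈ 27600 m³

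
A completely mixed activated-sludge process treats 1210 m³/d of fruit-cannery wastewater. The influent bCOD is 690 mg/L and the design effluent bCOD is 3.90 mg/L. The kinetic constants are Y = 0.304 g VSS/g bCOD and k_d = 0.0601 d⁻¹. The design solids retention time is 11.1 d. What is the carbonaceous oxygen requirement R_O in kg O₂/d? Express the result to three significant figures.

R_O ≈ 615 kg O₂/d

Y_obs = Y / (1 + k_d θ_c) = 0.304 / (1 + 0.0601 × 11.1) = 0.304 / 1.667 = 0.1824.
ΔS = 690 − 3.90 = 686.1 mg/L, so the substrate removal rate is 1210 × 686.1/1000 = 830.2 kg bCOD/d.
P_X = Y_obs·Q·(S₀ − S) = 0.1824 × 830.2 = 151.4 kg VSS/d.
R_O = Q·ΔS − 1.42 P_X = 830.2 − 215.0 = 615.2 kg O₂/d.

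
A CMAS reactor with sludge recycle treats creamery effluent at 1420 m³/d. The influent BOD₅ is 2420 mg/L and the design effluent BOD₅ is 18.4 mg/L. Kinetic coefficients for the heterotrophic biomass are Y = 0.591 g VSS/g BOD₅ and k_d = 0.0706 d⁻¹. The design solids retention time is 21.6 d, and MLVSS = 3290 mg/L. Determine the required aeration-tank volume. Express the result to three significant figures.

V ≈ 5240 m³

From the SRT design equation V = Y Q (S₀−S) θ_c / [X (1 + k_d θ_c)] = 0.591 × 1420 × (2420 − 18.4) × 21.6 / [3290 × (1 + 0.0706 × 21.6)] = 4.35×10^7 / 8307 = 5241 m³.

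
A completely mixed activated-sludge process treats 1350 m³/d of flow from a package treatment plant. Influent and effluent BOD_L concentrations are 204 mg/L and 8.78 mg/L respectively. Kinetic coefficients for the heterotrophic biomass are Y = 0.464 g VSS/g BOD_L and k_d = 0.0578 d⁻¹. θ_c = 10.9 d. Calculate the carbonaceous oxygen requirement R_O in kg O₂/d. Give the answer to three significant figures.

R_O ≈ 157 kg O₂/d

Correct the yield for decay: Y_obs = Y/(1 + k_d θ_c) = 0.464 / (1 + 0.0578 × 10.9) = 0.464 / 1.630 = 0.2847.
Q·(S₀ − S) = 1350 × (204 − 8.78) × 10⁻³ = 263.5 kg/d removed.
Net sludge production P_X = 0.2847 × 263.5 = 75.02 kg VSS/d.
R_O = Q·ΔS − 1.42 P_X = 263.5 − 106.5 = 157.0 kg O₂/d.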